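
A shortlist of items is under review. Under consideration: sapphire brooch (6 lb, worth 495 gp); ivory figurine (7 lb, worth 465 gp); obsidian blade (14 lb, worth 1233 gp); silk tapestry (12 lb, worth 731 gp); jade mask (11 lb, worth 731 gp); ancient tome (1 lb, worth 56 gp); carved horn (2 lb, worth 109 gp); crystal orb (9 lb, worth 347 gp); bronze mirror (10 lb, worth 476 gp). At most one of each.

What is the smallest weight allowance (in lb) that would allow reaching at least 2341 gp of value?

30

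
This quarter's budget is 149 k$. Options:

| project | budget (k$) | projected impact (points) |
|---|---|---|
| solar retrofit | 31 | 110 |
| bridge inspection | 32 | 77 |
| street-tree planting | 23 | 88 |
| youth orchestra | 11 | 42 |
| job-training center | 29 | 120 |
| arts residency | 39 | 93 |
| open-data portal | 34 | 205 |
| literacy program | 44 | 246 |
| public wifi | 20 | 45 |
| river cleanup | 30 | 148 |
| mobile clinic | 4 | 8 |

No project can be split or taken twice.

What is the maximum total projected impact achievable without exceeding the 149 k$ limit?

761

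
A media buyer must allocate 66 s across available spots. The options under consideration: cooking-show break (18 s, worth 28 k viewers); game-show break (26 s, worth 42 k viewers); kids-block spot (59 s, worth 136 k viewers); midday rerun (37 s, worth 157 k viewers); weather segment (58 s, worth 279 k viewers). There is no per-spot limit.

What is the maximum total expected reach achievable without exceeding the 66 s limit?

279

Taking weather segment: 58 s used, 279 in expected reach.
That's the maximum — no swap from here does better than 279.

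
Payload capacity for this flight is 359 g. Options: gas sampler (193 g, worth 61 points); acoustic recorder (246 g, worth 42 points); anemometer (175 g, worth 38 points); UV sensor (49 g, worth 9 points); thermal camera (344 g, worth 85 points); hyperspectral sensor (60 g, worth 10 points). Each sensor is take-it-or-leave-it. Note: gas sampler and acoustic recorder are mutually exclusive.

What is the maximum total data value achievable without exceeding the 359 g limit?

Ranking by ratio (data value/g): gas sampler 0.32, thermal camera 0.25, anemometer 0.22, UV sensor 0.18.
Filling by ratio: gas sampler + UV sensor + hyperspectral sensor for 80, with 57 g left unused.
Dropping gas sampler and UV sensor and hyperspectral sensor frees 302 g; slotting in thermal camera (344 g) lifts the total to 85 at 344 g.
That's the maximum — no feasible swap from here does better than 85.

85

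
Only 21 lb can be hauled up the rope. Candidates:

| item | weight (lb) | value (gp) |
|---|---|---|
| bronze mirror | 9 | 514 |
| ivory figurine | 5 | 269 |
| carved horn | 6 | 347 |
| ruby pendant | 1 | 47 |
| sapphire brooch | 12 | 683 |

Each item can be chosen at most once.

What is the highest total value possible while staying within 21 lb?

By value per lb: carved horn 57.83, bronze mirror 57.11, sapphire brooch 56.92 lead.
Greedy by ratio would take bronze mirror + ivory figurine + carved horn + ruby pendant: 21 lb used, total 1177.
The 12 lb tied up in ivory figurine and carved horn and ruby pendant is better spent on sapphire brooch — total rises to 1197 (21 lb).
The closest alternative, bronze mirror + ivory figurine + carved horn + ruby pendant, reaches only 1177.

1197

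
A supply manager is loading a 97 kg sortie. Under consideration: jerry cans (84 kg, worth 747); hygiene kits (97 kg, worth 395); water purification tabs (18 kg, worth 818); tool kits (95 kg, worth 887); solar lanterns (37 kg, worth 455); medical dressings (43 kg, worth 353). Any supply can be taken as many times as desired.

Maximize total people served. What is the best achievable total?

4090

Taking 5×water purification tabs: 90 kg used, 4090 in people served.
The spare 7 kg is too small for any remaining supply, and no exchange beats 4090.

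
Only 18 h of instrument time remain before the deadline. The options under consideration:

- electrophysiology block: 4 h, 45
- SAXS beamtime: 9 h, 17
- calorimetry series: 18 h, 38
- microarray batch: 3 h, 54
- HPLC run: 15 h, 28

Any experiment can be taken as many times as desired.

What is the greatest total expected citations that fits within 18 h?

324

By expected citations per h: microarray batch 18.00, electrophysiology block 11.25, calorimetry series 2.11 lead.
Best packing: 6×microarray batch — 18 h, 324 total.
Every other selection either busts 18 h or fails to beat 324.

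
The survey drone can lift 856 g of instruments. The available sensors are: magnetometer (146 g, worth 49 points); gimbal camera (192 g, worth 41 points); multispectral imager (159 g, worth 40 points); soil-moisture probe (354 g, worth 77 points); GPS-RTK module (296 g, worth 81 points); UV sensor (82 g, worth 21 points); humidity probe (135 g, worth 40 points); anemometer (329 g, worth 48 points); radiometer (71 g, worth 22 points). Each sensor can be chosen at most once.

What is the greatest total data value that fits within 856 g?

233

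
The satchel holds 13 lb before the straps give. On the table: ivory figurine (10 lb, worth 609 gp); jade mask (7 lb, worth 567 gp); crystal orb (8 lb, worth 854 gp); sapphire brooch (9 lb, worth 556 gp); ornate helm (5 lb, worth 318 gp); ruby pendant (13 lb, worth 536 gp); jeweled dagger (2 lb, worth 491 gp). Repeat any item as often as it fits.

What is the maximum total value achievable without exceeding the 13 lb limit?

2946

6×jeweled dagger uses 12 of the 13 lb and totals 2946.
Every other selection either busts 13 lb or fails to beat 2946.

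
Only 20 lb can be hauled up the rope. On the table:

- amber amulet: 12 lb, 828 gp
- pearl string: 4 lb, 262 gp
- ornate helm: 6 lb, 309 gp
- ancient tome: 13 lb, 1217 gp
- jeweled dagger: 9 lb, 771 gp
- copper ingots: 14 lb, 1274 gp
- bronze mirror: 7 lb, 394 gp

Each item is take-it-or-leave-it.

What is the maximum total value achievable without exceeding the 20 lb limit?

Density check — ancient tome 93.62, copper ingots 91.00, jeweled dagger 85.67 are the best per lb.
A density-first pass picks pearl string + ancient tome — 1479 at 17 lb.
Dropping pearl string frees 4 lb; slotting in bronze mirror (7 lb) lifts the total to 1611 at 20 lb.

1611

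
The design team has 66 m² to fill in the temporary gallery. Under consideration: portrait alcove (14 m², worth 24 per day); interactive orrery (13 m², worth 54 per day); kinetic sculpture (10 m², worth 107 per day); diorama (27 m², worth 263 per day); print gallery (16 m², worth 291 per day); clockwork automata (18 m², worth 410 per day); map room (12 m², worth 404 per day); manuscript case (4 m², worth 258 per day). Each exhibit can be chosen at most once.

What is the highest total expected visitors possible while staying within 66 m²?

Ranking by ratio (expected visitors/m²): manuscript case 64.50, map room 33.67, clockwork automata 22.78, print gallery 18.19.
The ratio ordering already packs tightly: kinetic sculpture + print gallery + clockwork automata + map room + manuscript case, 60 m², 1470.
Runner-up interactive orrery + print gallery + clockwork automata + map room + manuscript case tops out at 1417.

1470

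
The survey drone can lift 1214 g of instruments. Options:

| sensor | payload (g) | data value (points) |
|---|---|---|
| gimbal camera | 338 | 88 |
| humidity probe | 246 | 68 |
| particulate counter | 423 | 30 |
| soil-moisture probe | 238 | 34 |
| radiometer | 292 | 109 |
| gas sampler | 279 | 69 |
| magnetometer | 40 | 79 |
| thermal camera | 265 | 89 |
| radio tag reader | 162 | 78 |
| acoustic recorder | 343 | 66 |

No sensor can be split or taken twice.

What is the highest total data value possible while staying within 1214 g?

443

Taking the top-ratio sensors first gives humidity probe + radiometer + magnetometer + thermal camera + radio tag reader for 423 (1005 g).
Replace humidity probe with gimbal camera: the trade gains 20 net, giving 443 at 1097 g.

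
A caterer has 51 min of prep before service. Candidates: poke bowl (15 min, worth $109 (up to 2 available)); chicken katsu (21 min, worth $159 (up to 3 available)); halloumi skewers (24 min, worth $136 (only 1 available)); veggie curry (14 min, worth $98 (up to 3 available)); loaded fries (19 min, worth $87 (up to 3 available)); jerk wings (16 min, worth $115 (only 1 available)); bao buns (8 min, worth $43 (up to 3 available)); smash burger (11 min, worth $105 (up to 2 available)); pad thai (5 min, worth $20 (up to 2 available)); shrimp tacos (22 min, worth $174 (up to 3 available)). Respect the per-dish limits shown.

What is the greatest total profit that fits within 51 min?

417

Filling by ratio: 2×smash burger + pad thai + shrimp tacos for 404, with 2 min left unused.
The 27 min tied up in pad thai and shrimp tacos is better spent on poke bowl + veggie curry — total rises to 417 (51 min).
No other feasible combination exceeds 417.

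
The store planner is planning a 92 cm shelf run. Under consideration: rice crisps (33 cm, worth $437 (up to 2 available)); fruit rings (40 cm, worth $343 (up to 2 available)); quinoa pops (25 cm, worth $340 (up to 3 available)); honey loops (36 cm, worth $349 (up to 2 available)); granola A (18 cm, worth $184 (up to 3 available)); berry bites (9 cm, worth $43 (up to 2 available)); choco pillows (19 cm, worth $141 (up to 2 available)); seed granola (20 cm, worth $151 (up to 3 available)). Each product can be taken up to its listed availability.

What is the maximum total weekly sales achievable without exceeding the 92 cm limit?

1214

Filling by ratio: 3×quinoa pops + berry bites for 1063, with 8 cm left unused.
Dropping 2×quinoa pops and berry bites frees 59 cm; slotting in 2×rice crisps (66 cm) lifts the total to 1214 at 91 cm.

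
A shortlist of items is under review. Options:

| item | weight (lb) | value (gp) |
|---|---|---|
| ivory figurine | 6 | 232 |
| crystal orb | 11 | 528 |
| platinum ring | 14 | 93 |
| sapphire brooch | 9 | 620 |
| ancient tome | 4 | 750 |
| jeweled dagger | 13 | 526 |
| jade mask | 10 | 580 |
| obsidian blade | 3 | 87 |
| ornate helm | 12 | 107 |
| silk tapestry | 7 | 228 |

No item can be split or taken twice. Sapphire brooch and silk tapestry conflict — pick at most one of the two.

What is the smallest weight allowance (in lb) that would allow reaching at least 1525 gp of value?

19

Look for the lowest-weight combination reaching 1525.
Taking ivory figurine + sapphire brooch + ancient tome gives 1602 (≥ 1525) for 19 lb.
Any bundle with less than 19 lb falls short of 1525.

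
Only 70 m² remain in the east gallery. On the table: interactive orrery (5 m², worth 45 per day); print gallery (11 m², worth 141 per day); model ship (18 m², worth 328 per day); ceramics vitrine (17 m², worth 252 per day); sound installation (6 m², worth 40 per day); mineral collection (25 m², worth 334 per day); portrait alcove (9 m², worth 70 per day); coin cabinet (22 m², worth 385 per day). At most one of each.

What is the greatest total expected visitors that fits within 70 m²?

Density check — model ship 18.22, coin cabinet 17.50, ceramics vitrine 14.82, mineral collection 13.36 are the best per m².
The ratio ordering already packs tightly: print gallery + model ship + ceramics vitrine + coin cabinet, 68 m², 1106.
Every other selection either busts 70 m² or fails to beat 1106.

1106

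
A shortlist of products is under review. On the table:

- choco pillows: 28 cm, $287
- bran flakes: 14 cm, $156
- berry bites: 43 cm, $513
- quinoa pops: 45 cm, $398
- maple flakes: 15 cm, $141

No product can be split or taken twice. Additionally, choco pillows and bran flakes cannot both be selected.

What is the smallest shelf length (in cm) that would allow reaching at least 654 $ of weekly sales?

Need the lightest bundle worth ≥ 654.
bran flakes + berry bites: 669 weekly sales at 57 cm.
No combination under 57 cm hits 654.

57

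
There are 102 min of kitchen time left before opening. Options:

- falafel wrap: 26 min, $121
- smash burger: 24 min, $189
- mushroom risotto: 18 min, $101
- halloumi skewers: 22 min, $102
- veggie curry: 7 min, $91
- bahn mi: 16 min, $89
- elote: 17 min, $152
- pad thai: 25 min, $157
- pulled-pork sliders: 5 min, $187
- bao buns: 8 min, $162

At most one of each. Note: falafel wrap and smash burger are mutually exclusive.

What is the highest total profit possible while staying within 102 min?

1027

Taking smash burger + veggie curry + bahn mi + elote + pad thai + pulled-pork sliders + bao buns: 102 min used, 1027 in profit.
That's the maximum — no feasible swap from here does better than 1027.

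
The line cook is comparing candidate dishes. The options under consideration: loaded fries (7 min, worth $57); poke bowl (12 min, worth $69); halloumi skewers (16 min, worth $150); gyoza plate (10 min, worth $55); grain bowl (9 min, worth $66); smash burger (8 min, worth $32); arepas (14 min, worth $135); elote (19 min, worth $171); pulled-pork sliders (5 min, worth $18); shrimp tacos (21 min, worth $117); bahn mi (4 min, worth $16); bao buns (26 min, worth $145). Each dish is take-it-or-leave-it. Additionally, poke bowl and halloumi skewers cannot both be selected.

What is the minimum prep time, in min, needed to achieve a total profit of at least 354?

Minimise min subject to total profit ≥ 354.
loaded fries + arepas + elote: 363 profit at 40 min.
Below 40 min the best achievable stays under 354.

40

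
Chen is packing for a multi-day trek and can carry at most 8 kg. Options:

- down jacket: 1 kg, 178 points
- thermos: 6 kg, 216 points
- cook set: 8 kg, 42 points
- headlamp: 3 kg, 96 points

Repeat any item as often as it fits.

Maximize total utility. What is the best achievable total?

Density check — down jacket 178.00, thermos 36.00, headlamp 32.00, cook set 5.25 are the best per kg.
8×down jacket uses 8 of the 8 kg and totals 1424.
Every other selection either busts 8 kg or fails to beat 1424.

1424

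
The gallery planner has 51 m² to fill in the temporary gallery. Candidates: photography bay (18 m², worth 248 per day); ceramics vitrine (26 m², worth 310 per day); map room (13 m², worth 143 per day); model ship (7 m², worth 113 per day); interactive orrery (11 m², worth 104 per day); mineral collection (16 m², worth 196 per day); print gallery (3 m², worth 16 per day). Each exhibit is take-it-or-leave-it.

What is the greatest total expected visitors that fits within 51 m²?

Ranking by ratio (expected visitors/m²): model ship 16.14, photography bay 13.78, mineral collection 12.25, ceramics vitrine 11.92.
The ratio heuristic lands on photography bay + model ship + mineral collection + print gallery (573) but leaves 7 m² idle.
Dropping mineral collection and print gallery frees 19 m²; slotting in ceramics vitrine (26 m²) lifts the total to 671 at 51 m².
The closest alternative, ceramics vitrine + model ship + mineral collection, reaches only 619.

671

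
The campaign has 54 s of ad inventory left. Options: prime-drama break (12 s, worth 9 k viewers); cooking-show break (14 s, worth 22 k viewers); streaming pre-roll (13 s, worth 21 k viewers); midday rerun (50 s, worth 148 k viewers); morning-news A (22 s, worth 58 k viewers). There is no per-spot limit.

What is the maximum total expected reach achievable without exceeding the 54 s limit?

148

Midday rerun uses 50 of the 54 s and totals 148.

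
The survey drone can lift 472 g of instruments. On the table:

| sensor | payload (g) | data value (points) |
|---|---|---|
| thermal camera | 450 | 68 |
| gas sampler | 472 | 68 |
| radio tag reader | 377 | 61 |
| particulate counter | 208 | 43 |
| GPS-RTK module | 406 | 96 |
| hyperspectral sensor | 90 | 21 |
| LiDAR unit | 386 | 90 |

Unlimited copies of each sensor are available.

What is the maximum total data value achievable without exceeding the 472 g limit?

By data value per g: GPS-RTK module 0.24, hyperspectral sensor 0.23, LiDAR unit 0.23, particulate counter 0.21 lead.
The ratio heuristic lands on GPS-RTK module (96) but leaves 66 g idle.
Replace GPS-RTK module with 5×hyperspectral sensor: the trade gains 9 net, giving 105 at 450 g.
That's the maximum — no swap from here does better than 105.

105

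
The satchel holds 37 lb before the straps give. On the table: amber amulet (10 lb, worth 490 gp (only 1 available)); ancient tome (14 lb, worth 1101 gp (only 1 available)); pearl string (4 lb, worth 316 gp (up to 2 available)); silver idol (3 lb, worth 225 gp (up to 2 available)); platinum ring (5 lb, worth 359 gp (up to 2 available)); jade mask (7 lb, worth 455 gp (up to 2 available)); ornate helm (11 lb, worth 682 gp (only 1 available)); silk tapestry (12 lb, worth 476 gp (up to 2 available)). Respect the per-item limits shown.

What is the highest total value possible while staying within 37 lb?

Filling by ratio: ancient tome + 2×pearl string + 2×silver idol + platinum ring for 2542, with 4 lb left unused.
The 3 lb tied up in silver idol is better spent on jade mask — total rises to 2772 (37 lb).
Nothing else within 37 lb beats 2772.

2772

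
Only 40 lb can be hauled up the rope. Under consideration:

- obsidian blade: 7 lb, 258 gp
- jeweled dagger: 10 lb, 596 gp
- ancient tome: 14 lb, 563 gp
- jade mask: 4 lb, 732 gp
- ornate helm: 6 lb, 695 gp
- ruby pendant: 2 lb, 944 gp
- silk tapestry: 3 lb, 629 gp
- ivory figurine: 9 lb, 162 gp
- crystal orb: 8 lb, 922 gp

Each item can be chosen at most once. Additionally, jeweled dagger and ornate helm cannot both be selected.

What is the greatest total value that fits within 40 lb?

By value per lb: ruby pendant 472.00, silk tapestry 209.67, jade mask 183.00 lead.
Taking ancient tome + jade mask + ornate helm + ruby pendant + silk tapestry + crystal orb: 37 lb used, 4485 in value.

4485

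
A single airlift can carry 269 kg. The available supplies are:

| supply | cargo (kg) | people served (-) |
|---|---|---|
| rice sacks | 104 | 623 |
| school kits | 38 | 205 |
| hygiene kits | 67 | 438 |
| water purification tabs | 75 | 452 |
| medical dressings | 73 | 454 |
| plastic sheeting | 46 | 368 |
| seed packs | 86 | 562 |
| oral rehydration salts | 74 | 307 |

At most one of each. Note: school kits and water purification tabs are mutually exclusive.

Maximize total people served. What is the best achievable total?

Ranking by ratio (people served/kg): plastic sheeting 8.00, hygiene kits 6.54, seed packs 6.53, medical dressings 6.22.
The ratio heuristic lands on school kits + hygiene kits + plastic sheeting + seed packs (1573) but leaves 32 kg idle.
Dropping school kits and seed packs frees 124 kg; slotting in water purification tabs + medical dressings (148 kg) lifts the total to 1712 at 261 kg.
Nothing else feasible within 269 kg beats 1712.

1712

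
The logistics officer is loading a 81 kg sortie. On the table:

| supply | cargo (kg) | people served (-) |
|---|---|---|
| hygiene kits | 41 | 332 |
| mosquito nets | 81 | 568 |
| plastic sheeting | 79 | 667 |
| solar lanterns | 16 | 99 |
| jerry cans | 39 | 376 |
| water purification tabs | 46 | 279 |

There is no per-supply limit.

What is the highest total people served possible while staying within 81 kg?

752

The ratio ordering already packs tightly: 2×jerry cans, 78 kg, 752.
That's the maximum — no swap from here does better than 752.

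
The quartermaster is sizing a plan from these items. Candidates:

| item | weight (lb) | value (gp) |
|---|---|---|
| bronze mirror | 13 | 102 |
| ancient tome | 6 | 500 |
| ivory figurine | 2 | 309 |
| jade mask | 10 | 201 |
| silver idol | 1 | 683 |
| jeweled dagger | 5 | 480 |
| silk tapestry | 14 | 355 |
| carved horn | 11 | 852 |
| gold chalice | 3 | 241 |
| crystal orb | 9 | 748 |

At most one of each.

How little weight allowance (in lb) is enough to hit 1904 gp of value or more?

Look for the lowest-weight combination reaching 1904.
ancient tome + ivory figurine + silver idol + jeweled dagger: 1972 value at 14 lb.
Below 14 lb the best achievable stays under 1904.

14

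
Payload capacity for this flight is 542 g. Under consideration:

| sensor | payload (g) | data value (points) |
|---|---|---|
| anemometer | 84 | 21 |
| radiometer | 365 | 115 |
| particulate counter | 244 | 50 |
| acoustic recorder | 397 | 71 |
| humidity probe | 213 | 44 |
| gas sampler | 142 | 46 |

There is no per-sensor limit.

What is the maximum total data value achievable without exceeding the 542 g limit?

161

Greedy by ratio would take anemometer + 3×gas sampler: 510 g used, total 159.
The 368 g tied up in anemometer and 2×gas sampler is better spent on radiometer — total rises to 161 (507 g).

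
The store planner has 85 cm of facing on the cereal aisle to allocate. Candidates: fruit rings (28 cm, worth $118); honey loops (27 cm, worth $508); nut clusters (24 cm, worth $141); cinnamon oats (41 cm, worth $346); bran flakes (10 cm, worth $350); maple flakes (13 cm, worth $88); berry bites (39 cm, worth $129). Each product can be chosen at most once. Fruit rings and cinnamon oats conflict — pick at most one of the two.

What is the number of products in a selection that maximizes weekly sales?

3

The maximum weekly sales within 85 cm is 1204.
One optimal bundle: honey loops + cinnamon oats + bran flakes (78 cm).
All optima have 3 products.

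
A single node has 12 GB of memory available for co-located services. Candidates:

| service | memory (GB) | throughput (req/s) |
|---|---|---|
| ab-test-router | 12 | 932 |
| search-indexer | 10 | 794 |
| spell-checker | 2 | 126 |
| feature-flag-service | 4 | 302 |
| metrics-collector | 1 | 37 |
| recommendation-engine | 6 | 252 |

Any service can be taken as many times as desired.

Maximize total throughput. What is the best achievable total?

Greedy by ratio would take search-indexer + spell-checker: 12 GB used, total 920.
Dropping search-indexer and spell-checker frees 12 GB; slotting in ab-test-router (12 GB) lifts the total to 932 at 12 GB.
Every other selection either busts 12 GB or fails to beat 932.

932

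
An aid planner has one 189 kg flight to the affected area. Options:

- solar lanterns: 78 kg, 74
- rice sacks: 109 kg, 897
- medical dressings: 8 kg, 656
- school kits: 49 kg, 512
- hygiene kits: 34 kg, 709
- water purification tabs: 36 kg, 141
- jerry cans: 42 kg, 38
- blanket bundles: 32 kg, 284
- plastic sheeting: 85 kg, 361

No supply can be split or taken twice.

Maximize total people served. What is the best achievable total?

2546

Filling by ratio: medical dressings + school kits + hygiene kits + water purification tabs + blanket bundles for 2302, with 30 kg left unused.
Replace school kits and water purification tabs with rice sacks: the trade gains 244 net, giving 2546 at 183 kg.
Runner-up rice sacks + medical dressings + hygiene kits + water purification tabs tops out at 2403.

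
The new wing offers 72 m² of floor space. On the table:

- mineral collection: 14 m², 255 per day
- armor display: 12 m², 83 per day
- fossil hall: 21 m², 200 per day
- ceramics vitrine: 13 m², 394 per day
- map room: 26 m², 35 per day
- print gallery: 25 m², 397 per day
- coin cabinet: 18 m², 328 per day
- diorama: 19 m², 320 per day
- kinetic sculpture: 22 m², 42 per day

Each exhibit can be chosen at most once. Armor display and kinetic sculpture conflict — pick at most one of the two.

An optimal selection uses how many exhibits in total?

4

Best achievable expected visitors is 1374.
One optimal bundle: mineral collection + ceramics vitrine + print gallery + coin cabinet (70 m²).
All optima have 4 exhibits.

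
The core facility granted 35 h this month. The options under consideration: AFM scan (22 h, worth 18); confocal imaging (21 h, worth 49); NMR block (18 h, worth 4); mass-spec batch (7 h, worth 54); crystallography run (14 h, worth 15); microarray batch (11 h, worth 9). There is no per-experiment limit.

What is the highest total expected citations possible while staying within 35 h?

270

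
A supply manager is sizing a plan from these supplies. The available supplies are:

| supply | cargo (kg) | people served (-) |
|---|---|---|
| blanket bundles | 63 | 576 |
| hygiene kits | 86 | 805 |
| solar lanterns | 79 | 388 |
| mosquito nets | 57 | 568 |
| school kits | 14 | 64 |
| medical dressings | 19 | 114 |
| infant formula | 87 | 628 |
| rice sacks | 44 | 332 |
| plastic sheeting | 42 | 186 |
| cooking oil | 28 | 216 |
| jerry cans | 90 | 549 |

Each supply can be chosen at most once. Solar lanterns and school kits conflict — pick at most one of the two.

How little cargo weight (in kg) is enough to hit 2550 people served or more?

292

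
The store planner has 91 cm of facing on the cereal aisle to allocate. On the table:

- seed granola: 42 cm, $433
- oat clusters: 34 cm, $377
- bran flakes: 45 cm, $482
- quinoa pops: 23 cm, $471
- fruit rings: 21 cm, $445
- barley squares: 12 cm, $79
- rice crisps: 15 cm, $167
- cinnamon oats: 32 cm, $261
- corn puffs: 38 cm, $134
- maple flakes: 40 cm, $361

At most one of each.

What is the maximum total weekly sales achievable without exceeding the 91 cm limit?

Taking the top-ratio products first gives quinoa pops + fruit rings + rice crisps + cinnamon oats for 1344 (91 cm).
Dropping rice crisps and cinnamon oats frees 47 cm; slotting in bran flakes (45 cm) lifts the total to 1398 at 89 cm.

1398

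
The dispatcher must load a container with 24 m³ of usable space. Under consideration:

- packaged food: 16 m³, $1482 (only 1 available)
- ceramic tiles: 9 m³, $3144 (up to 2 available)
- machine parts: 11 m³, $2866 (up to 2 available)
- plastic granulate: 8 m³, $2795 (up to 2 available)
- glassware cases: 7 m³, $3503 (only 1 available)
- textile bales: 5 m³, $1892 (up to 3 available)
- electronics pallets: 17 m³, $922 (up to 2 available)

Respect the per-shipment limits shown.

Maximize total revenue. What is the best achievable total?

9442

Ranking by ratio (revenue/m³): glassware cases 500.43, textile bales 378.40, plastic granulate 349.38.
Filling by ratio: glassware cases + 3×textile bales for 9179, with 2 m³ left unused.
Replace 3×textile bales with ceramic tiles + plastic granulate: the trade gains 263 net, giving 9442 at 24 m³.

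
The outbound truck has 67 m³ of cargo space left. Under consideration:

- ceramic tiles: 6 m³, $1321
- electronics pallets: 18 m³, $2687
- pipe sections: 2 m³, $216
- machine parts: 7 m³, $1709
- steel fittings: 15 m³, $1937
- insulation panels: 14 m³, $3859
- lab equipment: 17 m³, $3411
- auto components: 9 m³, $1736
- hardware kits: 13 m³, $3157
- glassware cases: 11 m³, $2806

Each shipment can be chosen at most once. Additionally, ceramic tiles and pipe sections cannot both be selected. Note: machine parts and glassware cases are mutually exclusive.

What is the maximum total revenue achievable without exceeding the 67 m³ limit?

By revenue per m³: insulation panels 275.64, glassware cases 255.09, machine parts 244.14, hardware kits 242.85 lead.
Best packing: ceramic tiles + machine parts + insulation panels + lab equipment + auto components + hardware kits — 66 m³, 15193 total.
The spare 1 m³ is too small for any remaining shipment, and no feasible exchange beats 15193.

15193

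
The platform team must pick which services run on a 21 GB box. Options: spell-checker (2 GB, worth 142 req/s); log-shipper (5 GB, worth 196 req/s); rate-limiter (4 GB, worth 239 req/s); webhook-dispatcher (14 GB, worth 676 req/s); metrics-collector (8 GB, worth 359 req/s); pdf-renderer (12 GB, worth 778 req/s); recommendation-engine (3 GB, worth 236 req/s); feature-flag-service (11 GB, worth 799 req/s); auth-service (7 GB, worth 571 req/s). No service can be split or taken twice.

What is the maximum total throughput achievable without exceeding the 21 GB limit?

Best packing: recommendation-engine + feature-flag-service + auth-service — 21 GB, 1606 total.
An exhaustive check of the 512 subsets confirms 1606.

1606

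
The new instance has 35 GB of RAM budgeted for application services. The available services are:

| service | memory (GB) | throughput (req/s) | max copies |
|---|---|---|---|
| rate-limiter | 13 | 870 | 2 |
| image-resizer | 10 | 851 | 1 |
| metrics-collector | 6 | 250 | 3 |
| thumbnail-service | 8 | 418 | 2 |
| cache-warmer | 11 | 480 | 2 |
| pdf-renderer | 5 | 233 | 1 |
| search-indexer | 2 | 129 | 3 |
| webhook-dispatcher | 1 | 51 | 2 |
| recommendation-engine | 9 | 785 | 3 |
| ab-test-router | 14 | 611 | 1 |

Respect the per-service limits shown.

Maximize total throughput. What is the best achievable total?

Greedy by ratio would take 3×search-indexer + 2×webhook-dispatcher + 3×recommendation-engine: 35 GB used, total 2844.
Replace webhook-dispatcher and recommendation-engine with image-resizer: the trade gains 15 net, giving 2859 at 35 GB.
That's the maximum — no swap from here does better than 2859.

2859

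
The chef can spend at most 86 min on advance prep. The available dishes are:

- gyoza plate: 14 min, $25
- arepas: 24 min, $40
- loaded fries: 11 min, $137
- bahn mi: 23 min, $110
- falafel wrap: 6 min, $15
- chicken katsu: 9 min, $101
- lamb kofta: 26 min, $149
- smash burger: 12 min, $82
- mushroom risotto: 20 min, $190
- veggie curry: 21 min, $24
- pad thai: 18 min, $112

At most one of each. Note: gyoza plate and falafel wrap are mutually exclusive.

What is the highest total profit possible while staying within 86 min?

689

Taking the top-ratio dishes first gives loaded fries + falafel wrap + chicken katsu + smash burger + mushroom risotto + pad thai for 637 (76 min).
Replace falafel wrap and smash burger with lamb kofta: the trade gains 52 net, giving 689 at 84 min.
Runner-up loaded fries + falafel wrap + chicken katsu + lamb kofta + smash burger + mushroom risotto tops out at 674.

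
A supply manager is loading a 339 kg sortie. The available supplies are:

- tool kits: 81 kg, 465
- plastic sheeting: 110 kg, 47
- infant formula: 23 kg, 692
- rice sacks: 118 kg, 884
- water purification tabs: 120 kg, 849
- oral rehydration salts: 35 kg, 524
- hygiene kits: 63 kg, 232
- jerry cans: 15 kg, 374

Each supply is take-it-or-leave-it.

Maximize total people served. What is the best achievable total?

Infant formula + rice sacks + water purification tabs + oral rehydration salts + jerry cans uses 311 of the 339 kg and totals 3323.
Runner-up tool kits + infant formula + rice sacks + oral rehydration salts + hygiene kits + jerry cans tops out at 3171.

3323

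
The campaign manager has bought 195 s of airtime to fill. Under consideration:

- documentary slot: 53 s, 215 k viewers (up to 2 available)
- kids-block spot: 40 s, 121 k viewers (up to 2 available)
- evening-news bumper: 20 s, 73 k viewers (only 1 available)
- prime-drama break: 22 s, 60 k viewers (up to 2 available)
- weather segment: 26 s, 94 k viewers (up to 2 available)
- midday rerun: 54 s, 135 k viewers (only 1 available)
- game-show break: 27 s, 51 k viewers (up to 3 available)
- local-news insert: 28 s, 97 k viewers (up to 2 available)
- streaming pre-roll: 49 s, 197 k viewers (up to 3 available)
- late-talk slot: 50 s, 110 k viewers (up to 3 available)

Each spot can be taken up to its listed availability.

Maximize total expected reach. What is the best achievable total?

761

By expected reach per s: documentary slot 4.06, streaming pre-roll 4.02, evening-news bumper 3.65 lead.
The ratio heuristic lands on 2×documentary slot + evening-news bumper + streaming pre-roll (700) but leaves 20 s idle.
Replace 2×documentary slot with local-news insert + 2×streaming pre-roll: the trade gains 61 net, giving 761 at 195 s.
That's the maximum — no swap from here does better than 761.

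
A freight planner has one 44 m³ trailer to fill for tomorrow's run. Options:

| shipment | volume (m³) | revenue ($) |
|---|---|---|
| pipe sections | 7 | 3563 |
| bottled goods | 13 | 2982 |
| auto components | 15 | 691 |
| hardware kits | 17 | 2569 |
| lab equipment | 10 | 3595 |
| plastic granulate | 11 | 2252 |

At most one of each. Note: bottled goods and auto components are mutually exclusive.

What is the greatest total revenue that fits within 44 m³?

12392

Density check — pipe sections 509.00, lab equipment 359.50, bottled goods 229.38 are the best per m³.
Taking pipe sections + bottled goods + lab equipment + plastic granulate: 41 m³ used, 12392 in revenue.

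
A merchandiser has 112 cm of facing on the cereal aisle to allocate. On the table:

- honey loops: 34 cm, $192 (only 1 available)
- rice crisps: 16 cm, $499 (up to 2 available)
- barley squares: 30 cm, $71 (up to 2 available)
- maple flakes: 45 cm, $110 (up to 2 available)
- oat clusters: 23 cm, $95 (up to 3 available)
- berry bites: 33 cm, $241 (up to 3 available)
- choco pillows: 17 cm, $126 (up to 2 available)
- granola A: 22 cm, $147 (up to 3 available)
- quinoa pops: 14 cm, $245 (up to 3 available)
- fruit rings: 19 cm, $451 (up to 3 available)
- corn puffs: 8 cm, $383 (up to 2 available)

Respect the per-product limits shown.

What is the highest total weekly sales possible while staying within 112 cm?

3117

Density check — corn puffs 47.88, rice crisps 31.19, fruit rings 23.74 are the best per cm.
The ratio ordering already packs tightly: 2×rice crisps + 3×fruit rings + 2×corn puffs, 105 cm, 3117.
Every other selection either busts 112 cm or exceeds an availability limit or fails to beat 3117.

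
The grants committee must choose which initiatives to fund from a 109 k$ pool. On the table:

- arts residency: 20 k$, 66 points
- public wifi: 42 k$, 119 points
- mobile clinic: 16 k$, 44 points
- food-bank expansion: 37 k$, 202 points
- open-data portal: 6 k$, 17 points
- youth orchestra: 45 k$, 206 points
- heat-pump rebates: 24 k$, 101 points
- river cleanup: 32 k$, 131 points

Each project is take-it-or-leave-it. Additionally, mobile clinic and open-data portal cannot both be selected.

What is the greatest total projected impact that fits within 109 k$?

509

Best packing: food-bank expansion + youth orchestra + heat-pump rebates — 106 k$, 509 total.
Every other selection either busts 109 k$ or breaks a pairing rule or fails to beat 509.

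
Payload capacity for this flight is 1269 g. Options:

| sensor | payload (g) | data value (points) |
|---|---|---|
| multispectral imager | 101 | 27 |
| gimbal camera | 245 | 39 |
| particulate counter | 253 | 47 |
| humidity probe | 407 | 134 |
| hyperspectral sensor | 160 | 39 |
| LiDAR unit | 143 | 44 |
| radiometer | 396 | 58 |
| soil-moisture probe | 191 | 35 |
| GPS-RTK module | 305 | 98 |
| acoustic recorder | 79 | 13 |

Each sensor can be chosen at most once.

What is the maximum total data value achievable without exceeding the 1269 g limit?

By data value per g: humidity probe 0.33, GPS-RTK module 0.32, LiDAR unit 0.31, multispectral imager 0.27 lead.
A density-first pass picks multispectral imager + humidity probe + hyperspectral sensor + LiDAR unit + GPS-RTK module + acoustic recorder — 355 at 1195 g.
The 180 g tied up in multispectral imager and acoustic recorder is better spent on particulate counter — total rises to 362 (1268 g).
Next best is multispectral imager + humidity probe + hyperspectral sensor + LiDAR unit + GPS-RTK module + acoustic recorder at 355 (1195 g) — short by 7.

362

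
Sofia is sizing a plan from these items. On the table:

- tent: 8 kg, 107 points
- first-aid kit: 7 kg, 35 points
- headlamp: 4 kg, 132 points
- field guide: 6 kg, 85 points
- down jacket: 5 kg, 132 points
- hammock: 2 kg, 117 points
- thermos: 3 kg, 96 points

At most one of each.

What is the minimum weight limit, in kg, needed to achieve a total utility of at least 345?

Minimise kg subject to total utility ≥ 345.
headlamp + hammock + thermos: 345 utility at 9 kg.
Any bundle with less than 9 kg falls short of 345.

9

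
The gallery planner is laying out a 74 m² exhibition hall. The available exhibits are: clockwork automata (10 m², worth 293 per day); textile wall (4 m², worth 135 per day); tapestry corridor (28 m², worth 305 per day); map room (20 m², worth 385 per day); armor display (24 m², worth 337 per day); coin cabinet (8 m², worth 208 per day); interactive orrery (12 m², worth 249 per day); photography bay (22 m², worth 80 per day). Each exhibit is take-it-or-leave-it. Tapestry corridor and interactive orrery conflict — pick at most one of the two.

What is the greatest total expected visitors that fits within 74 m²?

1472

The ratio heuristic lands on clockwork automata + textile wall + map room + coin cabinet + interactive orrery (1270) but leaves 20 m² idle.
The 4 m² tied up in textile wall is better spent on armor display — total rises to 1472 (74 m²).
An exhaustive check of the 256 subsets confirms 1472.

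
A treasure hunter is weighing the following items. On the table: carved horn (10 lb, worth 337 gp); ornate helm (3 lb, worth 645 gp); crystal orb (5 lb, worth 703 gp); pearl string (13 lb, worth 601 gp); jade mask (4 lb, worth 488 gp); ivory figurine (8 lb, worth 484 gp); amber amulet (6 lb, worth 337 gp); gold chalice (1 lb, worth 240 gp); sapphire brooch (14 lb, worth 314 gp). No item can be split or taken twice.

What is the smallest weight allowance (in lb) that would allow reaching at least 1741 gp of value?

Need the lightest bundle worth ≥ 1741.
ornate helm + crystal orb + jade mask: 1836 value at 12 lb.
No combination under 12 lb hits 1741.

12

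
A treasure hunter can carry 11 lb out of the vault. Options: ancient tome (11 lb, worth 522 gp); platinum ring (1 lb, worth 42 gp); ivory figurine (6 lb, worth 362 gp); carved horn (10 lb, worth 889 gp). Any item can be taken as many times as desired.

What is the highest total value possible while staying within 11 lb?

Best packing: platinum ring + carved horn — 11 lb, 931 total.
That's the maximum — no swap from here does better than 931.

931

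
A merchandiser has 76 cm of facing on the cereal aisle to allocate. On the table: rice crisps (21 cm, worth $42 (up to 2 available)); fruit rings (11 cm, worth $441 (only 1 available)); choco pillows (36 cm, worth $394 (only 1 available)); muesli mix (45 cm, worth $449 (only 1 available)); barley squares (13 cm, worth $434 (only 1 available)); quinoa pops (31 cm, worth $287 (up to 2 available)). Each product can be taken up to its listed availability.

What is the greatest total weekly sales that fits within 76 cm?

Greedy by ratio would take fruit rings + choco pillows + barley squares: 60 cm used, total 1269.
The 36 cm tied up in choco pillows is better spent on muesli mix — total rises to 1324 (69 cm).
Every other selection either busts 76 cm or exceeds an availability limit or fails to beat 1324.

1324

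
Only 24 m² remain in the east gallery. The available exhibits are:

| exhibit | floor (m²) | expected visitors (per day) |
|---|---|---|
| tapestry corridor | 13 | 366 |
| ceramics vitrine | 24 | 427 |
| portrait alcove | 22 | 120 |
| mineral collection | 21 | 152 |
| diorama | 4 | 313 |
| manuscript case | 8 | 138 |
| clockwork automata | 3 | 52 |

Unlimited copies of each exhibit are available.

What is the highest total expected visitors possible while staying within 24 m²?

1878

The ratio ordering already packs tightly: 6×diorama, 24 m², 1878.
That's the maximum — no swap from here does better than 1878.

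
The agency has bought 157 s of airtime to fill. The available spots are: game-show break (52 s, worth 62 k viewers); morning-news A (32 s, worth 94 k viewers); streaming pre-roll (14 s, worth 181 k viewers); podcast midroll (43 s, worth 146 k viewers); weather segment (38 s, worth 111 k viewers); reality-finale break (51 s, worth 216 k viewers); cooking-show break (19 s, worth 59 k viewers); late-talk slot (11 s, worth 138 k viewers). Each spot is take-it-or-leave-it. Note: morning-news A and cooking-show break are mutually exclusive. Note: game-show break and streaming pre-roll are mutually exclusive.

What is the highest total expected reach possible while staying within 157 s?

792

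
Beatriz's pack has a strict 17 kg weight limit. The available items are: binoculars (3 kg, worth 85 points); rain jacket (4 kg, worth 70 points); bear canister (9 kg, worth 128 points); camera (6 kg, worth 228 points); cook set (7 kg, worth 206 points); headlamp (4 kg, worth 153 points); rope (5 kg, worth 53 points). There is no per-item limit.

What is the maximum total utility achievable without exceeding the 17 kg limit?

619

Density check — headlamp 38.25, camera 38.00, cook set 29.43, binoculars 28.33 are the best per kg.
The ratio heuristic lands on 4×headlamp (612) but leaves 1 kg idle.
The 8 kg tied up in 2×headlamp is better spent on binoculars + camera — total rises to 619 (17 kg).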